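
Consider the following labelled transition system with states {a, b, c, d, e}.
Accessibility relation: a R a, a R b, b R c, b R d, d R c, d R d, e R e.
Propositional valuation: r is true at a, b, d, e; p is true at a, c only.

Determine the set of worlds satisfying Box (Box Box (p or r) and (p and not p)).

Recall that Box ψ holds at a world iff ψ holds at every accessible world, and Dia ψ holds iff ψ holds at some accessible world.
Let φ = Box (Box Box (p or r) and (p and not p)). Evaluate φ at each world:
  a (successors {a, b}): φ is false.
  b (successors {c, d}): φ is false.
  c (successors ∅): φ is true.
  d (successors {c, d}): φ is false.
  e (successors {e}): φ is false.
For instance, at b:
  At b: Box (Box Box (p or r) and (p and not p)) requires Box Box (p or r) and (p and not p) at every successor {c, d}.
    Box Box (p or r) and (p and not p) fails at c, so Box (Box Box (p or r) and (p and not p)) is false at b.
      At c: Box Box (p or r) is true, p and not p is false, so Box Box (p or r) and (p and not p) is false.
Satisfying worlds: {c}

c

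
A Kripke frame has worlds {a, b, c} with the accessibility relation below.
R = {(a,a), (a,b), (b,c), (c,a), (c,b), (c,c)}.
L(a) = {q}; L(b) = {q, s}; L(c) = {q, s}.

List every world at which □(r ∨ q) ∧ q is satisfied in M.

Let φ = □(r ∨ q) ∧ q. Evaluate φ at each world:
  a (successors {a, b}): φ is true.
  b (successors {c}): φ is true.
  c (successors {a, b, c}): φ is true.
For instance, at a:
  At a: □(r ∨ q) is true, q is true, so □(r ∨ q) ∧ q is true.
    At a: □(r ∨ q) requires r ∨ q at every successor {a, b}.
      At a: r ∨ q is true.
      At b: r ∨ q is true.
    So □(r ∨ q) is true at a.
Satisfying worlds: {a, b, c}

a, b, c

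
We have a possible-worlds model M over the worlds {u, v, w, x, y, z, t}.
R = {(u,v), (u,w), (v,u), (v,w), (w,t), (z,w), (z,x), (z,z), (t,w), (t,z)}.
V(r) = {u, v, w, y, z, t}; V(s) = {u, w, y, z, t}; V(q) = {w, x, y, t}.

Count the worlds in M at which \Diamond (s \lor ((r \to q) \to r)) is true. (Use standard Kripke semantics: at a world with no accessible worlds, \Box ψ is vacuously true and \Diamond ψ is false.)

Let φ = \Diamond (s \lor ((r \to q) \to r)). Evaluate φ at each world:
  u (successors {v, w}): φ is true.
  v (successors {u, w}): φ is true.
  w (successors {t}): φ is true.
  x (successors ∅): φ is false.
  y (successors ∅): φ is false.
  z (successors {w, x, z}): φ is true.
  t (successors {w, z}): φ is true.
For instance, at t:
  At t: \Diamond (s \lor ((r \to q) \to r)) requires s \lor ((r \to q) \to r) at some successor in {w, z}.
    s \lor ((r \to q) \to r) holds at w, so \Diamond (s \lor ((r \to q) \to r)) is true at t.
Satisfying worlds: {u, v, w, z, t}

5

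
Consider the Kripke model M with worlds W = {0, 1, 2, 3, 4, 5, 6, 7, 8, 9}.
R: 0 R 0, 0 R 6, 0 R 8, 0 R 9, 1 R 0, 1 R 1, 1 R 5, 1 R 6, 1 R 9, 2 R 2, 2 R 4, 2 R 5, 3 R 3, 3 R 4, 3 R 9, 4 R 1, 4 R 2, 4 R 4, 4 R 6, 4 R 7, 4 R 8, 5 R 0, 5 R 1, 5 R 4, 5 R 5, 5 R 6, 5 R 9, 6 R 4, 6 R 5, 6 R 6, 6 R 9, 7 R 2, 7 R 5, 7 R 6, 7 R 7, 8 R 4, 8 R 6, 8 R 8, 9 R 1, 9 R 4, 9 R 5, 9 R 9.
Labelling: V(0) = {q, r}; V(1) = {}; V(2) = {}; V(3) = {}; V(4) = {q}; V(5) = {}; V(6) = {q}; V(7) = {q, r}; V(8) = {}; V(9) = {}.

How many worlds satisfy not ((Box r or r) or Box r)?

Let φ = not ((Box r or r) or Box r). Evaluate φ at each world:
  0 (successors {0, 6, 8, 9}): φ is false.
  1 (successors {0, 1, 5, 6, 9}): φ is true.
  2 (successors {2, 4, 5}): φ is true.
  3 (successors {3, 4, 9}): φ is true.
  4 (successors {1, 2, 4, 6, 7, 8}): φ is true.
  5 (successors {0, 1, 4, 5, 6, 9}): φ is true.
  6 (successors {4, 5, 6, 9}): φ is true.
  7 (successors {2, 5, 6, 7}): φ is false.
  8 (successors {4, 6, 8}): φ is true.
  9 (successors {1, 4, 5, 9}): φ is true.
For instance, at 4:
  At 4: (Box r or r) or Box r is false, so not ((Box r or r) or Box r) is true.
    At 4: Box r or r is false, Box r is false, so (Box r or r) or Box r is false.
      At 4: Box r is false, r is false, so Box r or r is false.
      At 4: Box r requires r at every successor {1, 2, 4, 6, 7, 8}.
        r fails at 1, so Box r is false at 4.
Satisfying worlds: {1, 2, 3, 4, 5, 6, 8, 9}

8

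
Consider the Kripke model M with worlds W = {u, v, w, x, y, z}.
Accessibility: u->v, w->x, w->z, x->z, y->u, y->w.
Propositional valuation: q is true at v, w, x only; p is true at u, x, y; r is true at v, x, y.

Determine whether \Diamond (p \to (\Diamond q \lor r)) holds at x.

At x: \Diamond (p \to (\Diamond q \lor r)) requires p \to (\Diamond q \lor r) at some successor in {z}.
  p \to (\Diamond q \lor r) holds at z, so \Diamond (p \to (\Diamond q \lor r)) is true at x.
    At z: p is false, \Diamond q \lor r is false, so p \to (\Diamond q \lor r) is true.
      At z: \Diamond q is false, r is false, so \Diamond q \lor r is false.

Yes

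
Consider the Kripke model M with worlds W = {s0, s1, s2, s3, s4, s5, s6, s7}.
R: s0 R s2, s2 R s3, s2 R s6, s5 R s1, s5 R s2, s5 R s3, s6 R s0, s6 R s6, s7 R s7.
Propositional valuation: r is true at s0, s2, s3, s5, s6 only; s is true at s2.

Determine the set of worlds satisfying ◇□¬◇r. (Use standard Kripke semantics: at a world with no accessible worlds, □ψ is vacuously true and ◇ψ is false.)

s2, s5, s7

Recall that □ψ holds at a world iff ψ holds at every accessible world, and ◇ψ holds iff ψ holds at some accessible world.
Let φ = ◇□¬◇r. Evaluate φ at each world:
  s0 (successors {s2}): φ is false.
  s1 (successors ∅): φ is false.
  s2 (successors {s3, s6}): φ is true.
  s3 (successors ∅): φ is false.
  s4 (successors ∅): φ is false.
  s5 (successors {s1, s2, s3}): φ is true.
  s6 (successors {s0, s6}): φ is false.
  s7 (successors {s7}): φ is true.
For instance, at s2:
  At s2: ◇□¬◇r requires □¬◇r at some successor in {s3, s6}.
    □¬◇r holds at s3, so ◇□¬◇r is true at s2.
      At s3: no accessible worlds, so □¬◇r holds vacuously.
Satisfying worlds: {s2, s5, s7}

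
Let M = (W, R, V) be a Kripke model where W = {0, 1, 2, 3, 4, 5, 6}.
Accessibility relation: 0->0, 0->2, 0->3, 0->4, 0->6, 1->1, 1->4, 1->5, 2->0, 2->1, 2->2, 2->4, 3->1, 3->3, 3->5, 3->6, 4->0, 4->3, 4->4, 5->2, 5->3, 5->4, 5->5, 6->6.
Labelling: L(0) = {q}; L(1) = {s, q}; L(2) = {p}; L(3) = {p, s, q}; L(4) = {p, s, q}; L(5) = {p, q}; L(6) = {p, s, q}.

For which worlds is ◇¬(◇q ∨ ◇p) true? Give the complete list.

Let φ = ◇¬(◇q ∨ ◇p). Evaluate φ at each world:
  0 (successors {0, 2, 3, 4, 6}): φ is false.
  1 (successors {1, 4, 5}): φ is false.
  2 (successors {0, 1, 2, 4}): φ is false.
  3 (successors {1, 3, 5, 6}): φ is false.
  4 (successors {0, 3, 4}): φ is false.
  5 (successors {2, 3, 4, 5}): φ is false.
  6 (successors {6}): φ is false.
For instance, at 0:
  At 0: ◇¬(◇q ∨ ◇p) requires ¬(◇q ∨ ◇p) at some successor in {0, 2, 3, 4, 6}.
    At 0: ¬(◇q ∨ ◇p) is false.
    At 2: ¬(◇q ∨ ◇p) is false.
    At 3: ¬(◇q ∨ ◇p) is false.
    At 4: ¬(◇q ∨ ◇p) is false.
    At 6: ¬(◇q ∨ ◇p) is false.
  So ◇¬(◇q ∨ ◇p) is false at 0.
Satisfying worlds: none.

none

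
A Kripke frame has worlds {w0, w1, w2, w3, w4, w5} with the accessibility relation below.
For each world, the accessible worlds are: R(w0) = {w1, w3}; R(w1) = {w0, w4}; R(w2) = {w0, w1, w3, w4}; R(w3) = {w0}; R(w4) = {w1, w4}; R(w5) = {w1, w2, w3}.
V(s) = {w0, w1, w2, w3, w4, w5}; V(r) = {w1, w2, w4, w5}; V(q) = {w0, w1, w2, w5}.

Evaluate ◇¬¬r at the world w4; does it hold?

At w4: ◇¬¬r requires ¬¬r at some successor in {w1, w4}.
  ¬¬r holds at w1, so ◇¬¬r is true at w4.

Yes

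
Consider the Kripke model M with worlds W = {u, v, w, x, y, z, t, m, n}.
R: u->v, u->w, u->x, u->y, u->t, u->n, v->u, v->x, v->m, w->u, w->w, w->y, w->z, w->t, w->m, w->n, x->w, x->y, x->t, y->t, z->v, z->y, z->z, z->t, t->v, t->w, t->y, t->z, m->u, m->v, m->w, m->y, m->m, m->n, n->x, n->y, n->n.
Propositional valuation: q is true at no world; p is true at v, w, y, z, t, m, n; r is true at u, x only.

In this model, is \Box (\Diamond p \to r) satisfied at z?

No

At z: \Box (\Diamond p \to r) requires \Diamond p \to r at every successor {v, y, z, t}.
  \Diamond p \to r fails at v, so \Box (\Diamond p \to r) is false at z.
    At v: \Diamond p is true, r is false, so \Diamond p \to r is false.
      At v: \Diamond p requires p at some successor in {u, x, m}.
        p holds at m, so \Diamond p is true at v.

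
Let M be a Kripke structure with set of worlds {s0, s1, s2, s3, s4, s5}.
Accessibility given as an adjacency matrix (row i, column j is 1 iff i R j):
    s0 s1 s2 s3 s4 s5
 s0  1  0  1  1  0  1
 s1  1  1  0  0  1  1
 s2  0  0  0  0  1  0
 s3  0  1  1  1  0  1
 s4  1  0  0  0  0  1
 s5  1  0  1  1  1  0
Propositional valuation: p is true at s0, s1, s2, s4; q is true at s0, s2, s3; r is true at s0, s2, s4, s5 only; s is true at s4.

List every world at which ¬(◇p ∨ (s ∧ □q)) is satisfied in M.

Let φ = ¬(◇p ∨ (s ∧ □q)). Evaluate φ at each world:
  s0 (successors {s0, s2, s3, s5}): φ is false.
  s1 (successors {s0, s1, s4, s5}): φ is false.
  s2 (successors {s4}): φ is false.
  s3 (successors {s1, s2, s3, s5}): φ is false.
  s4 (successors {s0, s5}): φ is false.
  s5 (successors {s0, s2, s3, s4}): φ is false.
For instance, at s2:
  At s2: ◇p ∨ (s ∧ □q) is true, so ¬(◇p ∨ (s ∧ □q)) is false.
    At s2: ◇p is true, s ∧ □q is false, so ◇p ∨ (s ∧ □q) is true.
      At s2: ◇p requires p at some successor in {s4}.
        p holds at s4, so ◇p is true at s2.
      At s2: s is false, □q is false, so s ∧ □q is false.
Satisfying worlds: none.

none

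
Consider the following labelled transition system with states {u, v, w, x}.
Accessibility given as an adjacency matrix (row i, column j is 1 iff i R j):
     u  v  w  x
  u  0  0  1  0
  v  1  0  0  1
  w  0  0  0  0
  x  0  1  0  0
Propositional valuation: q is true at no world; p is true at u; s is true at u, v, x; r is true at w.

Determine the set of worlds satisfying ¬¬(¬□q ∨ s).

u, v, x

Recall that □ψ holds at a world iff ψ holds at every accessible world, and ◇ψ holds iff ψ holds at some accessible world.
Let φ = ¬¬(¬□q ∨ s). Evaluate φ at each world:
  u (successors {w}): φ is true.
  v (successors {u, x}): φ is true.
  w (successors ∅): φ is false.
  x (successors {v}): φ is true.
For instance, at u:
  At u: ¬(¬□q ∨ s) is false, so ¬¬(¬□q ∨ s) is true.
    At u: ¬□q ∨ s is true, so ¬(¬□q ∨ s) is false.
      At u: ¬□q is true, s is true, so ¬□q ∨ s is true.
Satisfying worlds: {u, v, x}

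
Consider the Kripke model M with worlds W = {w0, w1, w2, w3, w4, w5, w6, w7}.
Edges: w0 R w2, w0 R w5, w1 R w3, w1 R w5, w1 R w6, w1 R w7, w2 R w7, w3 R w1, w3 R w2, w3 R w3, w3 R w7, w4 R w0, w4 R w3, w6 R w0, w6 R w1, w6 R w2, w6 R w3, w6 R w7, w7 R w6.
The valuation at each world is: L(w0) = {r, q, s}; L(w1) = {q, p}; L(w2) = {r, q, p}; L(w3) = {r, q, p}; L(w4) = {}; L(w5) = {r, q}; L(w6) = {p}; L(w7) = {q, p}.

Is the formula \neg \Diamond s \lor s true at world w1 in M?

At w1: \neg \Diamond s is true, s is false, so \neg \Diamond s \lor s is true.
  At w1: \Diamond s is false, so \neg \Diamond s is true.
    At w1: \Diamond s requires s at some successor in {w3, w5, w6, w7}.
      At w3: s is false.
      At w5: s is false.
      At w6: s is false.
      At w7: s is false.
    So \Diamond s is false at w1.

Yes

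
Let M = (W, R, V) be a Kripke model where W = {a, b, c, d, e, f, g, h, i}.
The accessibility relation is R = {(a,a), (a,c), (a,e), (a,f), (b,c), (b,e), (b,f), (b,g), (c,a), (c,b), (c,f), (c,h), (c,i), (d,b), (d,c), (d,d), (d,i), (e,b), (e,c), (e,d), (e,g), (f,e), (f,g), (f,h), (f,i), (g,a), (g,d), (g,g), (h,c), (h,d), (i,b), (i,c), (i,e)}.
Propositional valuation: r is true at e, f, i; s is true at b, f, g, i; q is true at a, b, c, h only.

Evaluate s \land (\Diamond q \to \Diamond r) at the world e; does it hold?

Recall that \Diamond ψ holds at a world iff ψ holds at some accessible world.
At e: s is false, \Diamond q \to \Diamond r is false, so s \land (\Diamond q \to \Diamond r) is false.
  At e: \Diamond q is true, \Diamond r is false, so \Diamond q \to \Diamond r is false.
    At e: \Diamond q requires q at some successor in {b, c, d, g}.
      q holds at b, so \Diamond q is true at e.
    At e: \Diamond r requires r at some successor in {b, c, d, g}.
      At b: r is false.
      At c: r is false.
      At d: r is false.
      At g: r is false.
    So \Diamond r is false at e.

No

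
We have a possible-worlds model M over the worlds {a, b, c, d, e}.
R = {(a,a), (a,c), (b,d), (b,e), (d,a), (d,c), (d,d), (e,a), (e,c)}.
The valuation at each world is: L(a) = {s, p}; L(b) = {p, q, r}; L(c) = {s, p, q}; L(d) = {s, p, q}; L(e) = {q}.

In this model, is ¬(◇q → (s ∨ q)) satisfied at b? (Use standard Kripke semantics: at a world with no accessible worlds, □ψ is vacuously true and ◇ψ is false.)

At b: ◇q → (s ∨ q) is true, so ¬(◇q → (s ∨ q)) is false.
  At b: ◇q is true, s ∨ q is true, so ◇q → (s ∨ q) is true.
    At b: ◇q requires q at some successor in {d, e}.
      q holds at d, so ◇q is true at b.

No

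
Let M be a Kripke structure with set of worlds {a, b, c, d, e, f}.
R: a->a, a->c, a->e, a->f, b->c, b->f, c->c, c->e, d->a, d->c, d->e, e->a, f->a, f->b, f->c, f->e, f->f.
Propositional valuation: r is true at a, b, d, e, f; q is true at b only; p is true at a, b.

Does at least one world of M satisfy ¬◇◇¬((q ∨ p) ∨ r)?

Let φ = ¬◇◇¬((q ∨ p) ∨ r). Evaluate φ at each world:
  a (successors {a, c, e, f}): φ is false.
  b (successors {c, f}): φ is false.
  c (successors {c, e}): φ is false.
  d (successors {a, c, e}): φ is false.
  e (successors {a}): φ is false.
  f (successors {a, b, c, e, f}): φ is false.
For instance, at d:
  At d: ◇◇¬((q ∨ p) ∨ r) is true, so ¬◇◇¬((q ∨ p) ∨ r) is false.
    At d: ◇◇¬((q ∨ p) ∨ r) requires ◇¬((q ∨ p) ∨ r) at some successor in {a, c, e}.
      ◇¬((q ∨ p) ∨ r) holds at a, so ◇◇¬((q ∨ p) ∨ r) is true at d.

No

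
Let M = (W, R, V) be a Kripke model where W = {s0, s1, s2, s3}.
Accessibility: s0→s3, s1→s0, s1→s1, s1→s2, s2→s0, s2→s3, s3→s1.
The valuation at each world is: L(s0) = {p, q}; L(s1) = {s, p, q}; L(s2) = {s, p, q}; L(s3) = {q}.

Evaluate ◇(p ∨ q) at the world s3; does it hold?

Yes

Recall that ◇ψ holds at a world iff ψ holds at some accessible world.
At s3: ◇(p ∨ q) requires p ∨ q at some successor in {s1}.
  p ∨ q holds at s1, so ◇(p ∨ q) is true at s3.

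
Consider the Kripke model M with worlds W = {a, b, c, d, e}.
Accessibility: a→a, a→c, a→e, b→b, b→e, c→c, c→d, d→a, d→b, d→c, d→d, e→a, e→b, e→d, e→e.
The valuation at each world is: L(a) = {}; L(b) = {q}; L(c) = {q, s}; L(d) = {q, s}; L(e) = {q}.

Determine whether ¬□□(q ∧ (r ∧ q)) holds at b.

Yes

At b: □□(q ∧ (r ∧ q)) is false, so ¬□□(q ∧ (r ∧ q)) is true.
  At b: □□(q ∧ (r ∧ q)) requires □(q ∧ (r ∧ q)) at every successor {b, e}.
    □(q ∧ (r ∧ q)) fails at b, so □□(q ∧ (r ∧ q)) is false at b.
      At b: □(q ∧ (r ∧ q)) requires q ∧ (r ∧ q) at every successor {b, e}.
        q ∧ (r ∧ q) fails at b, so □(q ∧ (r ∧ q)) is false at b.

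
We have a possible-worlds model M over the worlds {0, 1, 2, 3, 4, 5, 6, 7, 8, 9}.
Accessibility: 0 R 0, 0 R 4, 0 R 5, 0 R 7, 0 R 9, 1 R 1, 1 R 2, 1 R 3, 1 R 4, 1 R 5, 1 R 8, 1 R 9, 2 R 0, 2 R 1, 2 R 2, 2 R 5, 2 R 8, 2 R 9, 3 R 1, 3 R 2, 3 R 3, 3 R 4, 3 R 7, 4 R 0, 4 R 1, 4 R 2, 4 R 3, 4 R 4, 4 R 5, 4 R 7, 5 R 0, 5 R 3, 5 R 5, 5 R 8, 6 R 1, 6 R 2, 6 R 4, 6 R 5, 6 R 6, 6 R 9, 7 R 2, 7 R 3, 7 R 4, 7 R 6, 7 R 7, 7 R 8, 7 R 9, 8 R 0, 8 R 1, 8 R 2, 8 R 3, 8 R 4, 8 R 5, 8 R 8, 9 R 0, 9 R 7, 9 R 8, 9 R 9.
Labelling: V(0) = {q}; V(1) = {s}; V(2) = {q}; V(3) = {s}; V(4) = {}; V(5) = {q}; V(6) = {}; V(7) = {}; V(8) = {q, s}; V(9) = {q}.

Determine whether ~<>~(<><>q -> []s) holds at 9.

No

Recall that []ψ holds at a world iff ψ holds at every accessible world, and <>ψ holds iff ψ holds at some accessible world.
At 9: <>~(<><>q -> []s) is true, so ~<>~(<><>q -> []s) is false.
  At 9: <>~(<><>q -> []s) requires ~(<><>q -> []s) at some successor in {0, 7, 8, 9}.
    ~(<><>q -> []s) holds at 0, so <>~(<><>q -> []s) is true at 9.
      At 0: <><>q -> []s is false, so ~(<><>q -> []s) is true.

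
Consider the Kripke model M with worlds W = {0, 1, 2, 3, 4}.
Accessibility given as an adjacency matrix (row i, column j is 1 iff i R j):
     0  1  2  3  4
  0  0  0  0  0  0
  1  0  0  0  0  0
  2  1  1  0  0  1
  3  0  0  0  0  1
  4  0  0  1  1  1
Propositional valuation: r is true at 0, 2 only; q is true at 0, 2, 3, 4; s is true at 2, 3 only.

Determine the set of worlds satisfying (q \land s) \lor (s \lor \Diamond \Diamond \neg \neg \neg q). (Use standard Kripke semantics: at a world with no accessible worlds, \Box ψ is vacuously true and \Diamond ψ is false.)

Let φ = (q \land s) \lor (s \lor \Diamond \Diamond \neg \neg \neg q). Evaluate φ at each world:
  0 (successors ∅): φ is false.
  1 (successors ∅): φ is false.
  2 (successors {0, 1, 4}): φ is true.
  3 (successors {4}): φ is true.
  4 (successors {2, 3, 4}): φ is true.
For instance, at 4:
  At 4: q \land s is false, s \lor \Diamond \Diamond \neg \neg \neg q is true, so (q \land s) \lor (s \lor \Diamond \Diamond \neg \neg \neg q) is true.
    At 4: s is false, \Diamond \Diamond \neg \neg \neg q is true, so s \lor \Diamond \Diamond \neg \neg \neg q is true.
      At 4: \Diamond \Diamond \neg \neg \neg q requires \Diamond \neg \neg \neg q at some successor in {2, 3, 4}.
        \Diamond \neg \neg \neg q holds at 2, so \Diamond \Diamond \neg \neg \neg q is true at 4.
Satisfying worlds: {2, 3, 4}

2, 3, 4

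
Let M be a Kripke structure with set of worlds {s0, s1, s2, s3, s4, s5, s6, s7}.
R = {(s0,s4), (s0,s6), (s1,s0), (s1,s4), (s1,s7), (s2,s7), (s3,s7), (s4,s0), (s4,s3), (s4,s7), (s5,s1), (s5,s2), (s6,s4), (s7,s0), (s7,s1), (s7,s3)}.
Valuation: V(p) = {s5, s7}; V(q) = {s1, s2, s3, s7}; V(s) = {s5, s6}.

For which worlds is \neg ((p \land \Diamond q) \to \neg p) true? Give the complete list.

s5, s7

Let φ = \neg ((p \land \Diamond q) \to \neg p). Evaluate φ at each world:
  s0 (successors {s4, s6}): φ is false.
  s1 (successors {s0, s4, s7}): φ is false.
  s2 (successors {s7}): φ is false.
  s3 (successors {s7}): φ is false.
  s4 (successors {s0, s3, s7}): φ is false.
  s5 (successors {s1, s2}): φ is true.
  s6 (successors {s4}): φ is false.
  s7 (successors {s0, s1, s3}): φ is true.
For instance, at s2:
  At s2: (p \land \Diamond q) \to \neg p is true, so \neg ((p \land \Diamond q) \to \neg p) is false.
    At s2: p \land \Diamond q is false, \neg p is true, so (p \land \Diamond q) \to \neg p is true.
      At s2: p is false, \Diamond q is true, so p \land \Diamond q is false.
Satisfying worlds: {s5, s7}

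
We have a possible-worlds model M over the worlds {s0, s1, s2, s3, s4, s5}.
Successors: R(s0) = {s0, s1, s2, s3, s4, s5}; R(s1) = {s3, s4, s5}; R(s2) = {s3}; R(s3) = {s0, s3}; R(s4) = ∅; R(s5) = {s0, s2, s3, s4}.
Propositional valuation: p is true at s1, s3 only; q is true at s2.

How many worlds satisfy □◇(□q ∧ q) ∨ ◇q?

Let φ = □◇(□q ∧ q) ∨ ◇q. Evaluate φ at each world:
  s0 (successors {s0, s1, s2, s3, s4, s5}): φ is true.
  s1 (successors {s3, s4, s5}): φ is false.
  s2 (successors {s3}): φ is false.
  s3 (successors {s0, s3}): φ is false.
  s4 (successors ∅): φ is true.
  s5 (successors {s0, s2, s3, s4}): φ is true.
For instance, at s3:
  At s3: □◇(□q ∧ q) is false, ◇q is false, so □◇(□q ∧ q) ∨ ◇q is false.
    At s3: □◇(□q ∧ q) requires ◇(□q ∧ q) at every successor {s0, s3}.
      ◇(□q ∧ q) fails at s0, so □◇(□q ∧ q) is false at s3.
    At s3: ◇q requires q at some successor in {s0, s3}.
      At s0: q is false.
      At s3: q is false.
    So ◇q is false at s3.
Satisfying worlds: {s0, s4, s5}

3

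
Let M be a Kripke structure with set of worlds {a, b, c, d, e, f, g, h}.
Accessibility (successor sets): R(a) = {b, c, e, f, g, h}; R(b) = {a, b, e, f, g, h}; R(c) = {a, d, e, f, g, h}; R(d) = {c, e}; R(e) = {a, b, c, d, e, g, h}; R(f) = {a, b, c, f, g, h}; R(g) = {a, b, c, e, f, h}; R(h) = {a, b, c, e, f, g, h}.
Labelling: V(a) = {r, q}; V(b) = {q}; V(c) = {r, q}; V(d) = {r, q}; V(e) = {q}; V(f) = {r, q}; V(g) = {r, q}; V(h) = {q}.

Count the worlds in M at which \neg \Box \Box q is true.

Let φ = \neg \Box \Box q. Evaluate φ at each world:
  a (successors {b, c, e, f, g, h}): φ is false.
  b (successors {a, b, e, f, g, h}): φ is false.
  c (successors {a, d, e, f, g, h}): φ is false.
  d (successors {c, e}): φ is false.
  e (successors {a, b, c, d, e, g, h}): φ is false.
  f (successors {a, b, c, f, g, h}): φ is false.
  g (successors {a, b, c, e, f, h}): φ is false.
  h (successors {a, b, c, e, f, g, h}): φ is false.
For instance, at d:
  At d: \Box \Box q is true, so \neg \Box \Box q is false.
    At d: \Box \Box q requires \Box q at every successor {c, e}.
      At c: \Box q is true.
      At e: \Box q is true.
    So \Box \Box q is true at d.
Satisfying worlds: none.

0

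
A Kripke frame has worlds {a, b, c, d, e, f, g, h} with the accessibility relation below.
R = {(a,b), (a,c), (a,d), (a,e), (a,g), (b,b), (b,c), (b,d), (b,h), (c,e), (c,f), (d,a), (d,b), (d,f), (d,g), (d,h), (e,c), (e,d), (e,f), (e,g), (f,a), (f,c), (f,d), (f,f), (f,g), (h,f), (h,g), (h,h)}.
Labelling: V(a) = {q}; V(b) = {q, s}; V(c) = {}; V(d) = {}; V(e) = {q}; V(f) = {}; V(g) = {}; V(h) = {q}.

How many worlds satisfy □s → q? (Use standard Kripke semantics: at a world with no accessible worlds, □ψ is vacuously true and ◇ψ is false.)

Recall that □ψ holds at a world iff ψ holds at every accessible world, and ◇ψ holds iff ψ holds at some accessible world.
Let φ = □s → q. Evaluate φ at each world:
  a (successors {b, c, d, e, g}): φ is true.
  b (successors {b, c, d, h}): φ is true.
  c (successors {e, f}): φ is true.
  d (successors {a, b, f, g, h}): φ is true.
  e (successors {c, d, f, g}): φ is true.
  f (successors {a, c, d, f, g}): φ is true.
  g (successors ∅): φ is false.
  h (successors {f, g, h}): φ is true.
For instance, at b:
  At b: □s is false, q is true, so □s → q is true.
    At b: □s requires s at every successor {b, c, d, h}.
      s fails at c, so □s is false at b.
Satisfying worlds: {a, b, c, d, e, f, h}

7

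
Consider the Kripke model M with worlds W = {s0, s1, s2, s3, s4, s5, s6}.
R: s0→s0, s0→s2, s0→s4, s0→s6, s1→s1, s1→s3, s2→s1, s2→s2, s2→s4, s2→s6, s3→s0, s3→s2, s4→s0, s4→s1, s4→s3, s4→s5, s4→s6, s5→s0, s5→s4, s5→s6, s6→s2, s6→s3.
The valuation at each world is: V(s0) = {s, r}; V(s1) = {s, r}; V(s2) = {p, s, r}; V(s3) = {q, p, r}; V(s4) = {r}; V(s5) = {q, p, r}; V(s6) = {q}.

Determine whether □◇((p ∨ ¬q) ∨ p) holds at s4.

At s4: □◇((p ∨ ¬q) ∨ p) requires ◇((p ∨ ¬q) ∨ p) at every successor {s0, s1, s3, s5, s6}.
  At s0: ◇((p ∨ ¬q) ∨ p) is true.
  At s1: ◇((p ∨ ¬q) ∨ p) is true.
  At s3: ◇((p ∨ ¬q) ∨ p) is true.
  At s5: ◇((p ∨ ¬q) ∨ p) is true.
  At s6: ◇((p ∨ ¬q) ∨ p) is true.
So □◇((p ∨ ¬q) ∨ p) is true at s4.

Yes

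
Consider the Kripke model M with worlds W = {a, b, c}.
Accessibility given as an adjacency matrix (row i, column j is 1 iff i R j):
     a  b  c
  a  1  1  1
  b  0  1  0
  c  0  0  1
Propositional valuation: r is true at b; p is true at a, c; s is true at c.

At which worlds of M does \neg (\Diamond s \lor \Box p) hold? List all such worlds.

Let φ = \neg (\Diamond s \lor \Box p). Evaluate φ at each world:
  a (successors {a, b, c}): φ is false.
  b (successors {b}): φ is true.
  c (successors {c}): φ is false.
For instance, at c:
  At c: \Diamond s \lor \Box p is true, so \neg (\Diamond s \lor \Box p) is false.
    At c: \Diamond s is true, \Box p is true, so \Diamond s \lor \Box p is true.
      At c: \Diamond s requires s at some successor in {c}.
        s holds at c, so \Diamond s is true at c.
      At c: \Box p requires p at every successor {c}.
        At c: p is true.
      So \Box p is true at c.
Satisfying worlds: {b}

b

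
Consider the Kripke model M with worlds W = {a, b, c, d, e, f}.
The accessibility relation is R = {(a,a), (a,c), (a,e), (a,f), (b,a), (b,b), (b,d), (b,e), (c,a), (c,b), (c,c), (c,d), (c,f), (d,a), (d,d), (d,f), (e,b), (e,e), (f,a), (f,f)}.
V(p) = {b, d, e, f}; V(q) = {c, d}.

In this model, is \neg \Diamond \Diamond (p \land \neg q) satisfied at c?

No

At c: \Diamond \Diamond (p \land \neg q) is true, so \neg \Diamond \Diamond (p \land \neg q) is false.
  At c: \Diamond \Diamond (p \land \neg q) requires \Diamond (p \land \neg q) at some successor in {a, b, c, d, f}.
    \Diamond (p \land \neg q) holds at a, so \Diamond \Diamond (p \land \neg q) is true at c.
      At a: \Diamond (p \land \neg q) requires p \land \neg q at some successor in {a, c, e, f}.
        p \land \neg q holds at e, so \Diamond (p \land \neg q) is true at a.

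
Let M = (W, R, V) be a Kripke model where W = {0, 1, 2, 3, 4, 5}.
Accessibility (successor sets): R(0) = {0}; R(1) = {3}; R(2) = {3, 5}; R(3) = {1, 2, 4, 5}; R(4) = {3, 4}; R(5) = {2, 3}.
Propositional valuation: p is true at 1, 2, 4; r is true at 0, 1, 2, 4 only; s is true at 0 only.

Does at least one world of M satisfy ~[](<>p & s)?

Yes

Let φ = ~[](<>p & s). Evaluate φ at each world:
  0 (successors {0}): φ is true.
  1 (successors {3}): φ is true.
  2 (successors {3, 5}): φ is true.
  3 (successors {1, 2, 4, 5}): φ is true.
  4 (successors {3, 4}): φ is true.
  5 (successors {2, 3}): φ is true.
Detail at 0 (witness):
  At 0: [](<>p & s) is false, so ~[](<>p & s) is true.
    At 0: [](<>p & s) requires <>p & s at every successor {0}.
      <>p & s fails at 0, so [](<>p & s) is false at 0.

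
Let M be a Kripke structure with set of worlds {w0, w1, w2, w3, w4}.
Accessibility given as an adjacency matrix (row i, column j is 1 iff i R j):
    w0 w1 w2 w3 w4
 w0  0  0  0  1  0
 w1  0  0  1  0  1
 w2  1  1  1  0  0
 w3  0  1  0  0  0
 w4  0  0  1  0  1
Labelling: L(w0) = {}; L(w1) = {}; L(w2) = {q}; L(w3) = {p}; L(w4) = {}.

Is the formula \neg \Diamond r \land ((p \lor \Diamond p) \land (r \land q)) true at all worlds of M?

Let φ = \neg \Diamond r \land ((p \lor \Diamond p) \land (r \land q)). Evaluate φ at each world:
  w0 (successors {w3}): φ is false.
  w1 (successors {w2, w4}): φ is false.
  w2 (successors {w0, w1, w2}): φ is false.
  w3 (successors {w1}): φ is false.
  w4 (successors {w2, w4}): φ is false.
Detail at w0 (counterexample):
  At w0: \neg \Diamond r is true, (p \lor \Diamond p) \land (r \land q) is false, so \neg \Diamond r \land ((p \lor \Diamond p) \land (r \land q)) is false.
    At w0: \Diamond r is false, so \neg \Diamond r is true.
      At w0: \Diamond r requires r at some successor in {w3}.
        At w3: r is false.
      So \Diamond r is false at w0.
    At w0: p \lor \Diamond p is true, r \land q is false, so (p \lor \Diamond p) \land (r \land q) is false.
      At w0: p is false, \Diamond p is true, so p \lor \Diamond p is true.

No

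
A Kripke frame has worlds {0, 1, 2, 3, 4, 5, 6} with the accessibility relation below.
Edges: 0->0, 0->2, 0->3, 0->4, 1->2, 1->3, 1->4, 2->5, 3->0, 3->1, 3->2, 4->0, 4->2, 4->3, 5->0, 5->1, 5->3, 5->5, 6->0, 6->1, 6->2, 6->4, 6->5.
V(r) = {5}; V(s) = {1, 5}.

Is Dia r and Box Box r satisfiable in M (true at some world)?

Let φ = Dia r and Box Box r. Evaluate φ at each world:
  0 (successors {0, 2, 3, 4}): φ is false.
  1 (successors {2, 3, 4}): φ is false.
  2 (successors {5}): φ is false.
  3 (successors {0, 1, 2}): φ is false.
  4 (successors {0, 2, 3}): φ is false.
  5 (successors {0, 1, 3, 5}): φ is false.
  6 (successors {0, 1, 2, 4, 5}): φ is false.
For instance, at 4:
  At 4: Dia r is false, Box Box r is false, so Dia r and Box Box r is false.
    At 4: Dia r requires r at some successor in {0, 2, 3}.
      At 0: r is false.
      At 2: r is false.
      At 3: r is false.
    So Dia r is false at 4.
    At 4: Box Box r requires Box r at every successor {0, 2, 3}.
      Box r fails at 0, so Box Box r is false at 4.

No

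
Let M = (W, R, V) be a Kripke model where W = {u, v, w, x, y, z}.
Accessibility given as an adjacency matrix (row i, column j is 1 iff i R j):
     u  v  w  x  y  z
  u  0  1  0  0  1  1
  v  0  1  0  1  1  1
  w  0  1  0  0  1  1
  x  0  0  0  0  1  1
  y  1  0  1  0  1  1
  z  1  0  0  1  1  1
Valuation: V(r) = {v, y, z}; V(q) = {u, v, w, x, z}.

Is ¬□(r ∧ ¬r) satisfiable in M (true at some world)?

Yes

Let φ = ¬□(r ∧ ¬r). Evaluate φ at each world:
  u (successors {v, y, z}): φ is true.
  v (successors {v, x, y, z}): φ is true.
  w (successors {v, y, z}): φ is true.
  x (successors {y, z}): φ is true.
  y (successors {u, w, y, z}): φ is true.
  z (successors {u, x, y, z}): φ is true.
Detail at u (witness):
  At u: □(r ∧ ¬r) is false, so ¬□(r ∧ ¬r) is true.
    At u: □(r ∧ ¬r) requires r ∧ ¬r at every successor {v, y, z}.
      r ∧ ¬r fails at v, so □(r ∧ ¬r) is false at u.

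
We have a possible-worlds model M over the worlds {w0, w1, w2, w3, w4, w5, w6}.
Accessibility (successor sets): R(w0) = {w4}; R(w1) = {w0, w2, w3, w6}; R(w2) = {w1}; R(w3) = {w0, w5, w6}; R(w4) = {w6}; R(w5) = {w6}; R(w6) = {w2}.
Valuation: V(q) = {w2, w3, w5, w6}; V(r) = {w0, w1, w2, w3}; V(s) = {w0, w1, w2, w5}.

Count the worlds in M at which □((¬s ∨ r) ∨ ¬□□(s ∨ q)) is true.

Let φ = □((¬s ∨ r) ∨ ¬□□(s ∨ q)). Evaluate φ at each world:
  w0 (successors {w4}): φ is true.
  w1 (successors {w0, w2, w3, w6}): φ is true.
  w2 (successors {w1}): φ is true.
  w3 (successors {w0, w5, w6}): φ is false.
  w4 (successors {w6}): φ is true.
  w5 (successors {w6}): φ is true.
  w6 (successors {w2}): φ is true.
For instance, at w3:
  At w3: □((¬s ∨ r) ∨ ¬□□(s ∨ q)) requires (¬s ∨ r) ∨ ¬□□(s ∨ q) at every successor {w0, w5, w6}.
    (¬s ∨ r) ∨ ¬□□(s ∨ q) fails at w5, so □((¬s ∨ r) ∨ ¬□□(s ∨ q)) is false at w3.
      At w5: ¬s ∨ r is false, ¬□□(s ∨ q) is false, so (¬s ∨ r) ∨ ¬□□(s ∨ q) is false.
Satisfying worlds: {w0, w1, w2, w4, w5, w6}

6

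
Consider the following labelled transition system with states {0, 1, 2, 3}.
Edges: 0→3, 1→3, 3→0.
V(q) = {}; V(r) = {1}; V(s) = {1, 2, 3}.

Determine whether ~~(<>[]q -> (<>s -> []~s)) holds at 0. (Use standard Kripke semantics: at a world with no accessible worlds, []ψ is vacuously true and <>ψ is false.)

At 0: ~(<>[]q -> (<>s -> []~s)) is false, so ~~(<>[]q -> (<>s -> []~s)) is true.
  At 0: <>[]q -> (<>s -> []~s) is true, so ~(<>[]q -> (<>s -> []~s)) is false.
    At 0: <>[]q is false, <>s -> []~s is false, so <>[]q -> (<>s -> []~s) is true.
      At 0: <>[]q requires []q at some successor in {3}.
        At 3: []q is false.
      So <>[]q is false at 0.
      At 0: <>s is true, []~s is false, so <>s -> []~s is false.

Yes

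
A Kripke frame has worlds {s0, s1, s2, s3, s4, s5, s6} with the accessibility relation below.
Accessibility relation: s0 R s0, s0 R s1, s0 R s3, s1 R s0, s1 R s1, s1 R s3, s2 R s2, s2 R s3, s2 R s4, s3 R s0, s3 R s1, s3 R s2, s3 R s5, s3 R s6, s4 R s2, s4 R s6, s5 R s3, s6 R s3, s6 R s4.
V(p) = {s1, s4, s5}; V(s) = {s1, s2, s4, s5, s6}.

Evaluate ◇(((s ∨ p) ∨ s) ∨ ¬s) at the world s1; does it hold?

Yes

At s1: ◇(((s ∨ p) ∨ s) ∨ ¬s) requires ((s ∨ p) ∨ s) ∨ ¬s at some successor in {s0, s1, s3}.
  ((s ∨ p) ∨ s) ∨ ¬s holds at s0, so ◇(((s ∨ p) ∨ s) ∨ ¬s) is true at s1.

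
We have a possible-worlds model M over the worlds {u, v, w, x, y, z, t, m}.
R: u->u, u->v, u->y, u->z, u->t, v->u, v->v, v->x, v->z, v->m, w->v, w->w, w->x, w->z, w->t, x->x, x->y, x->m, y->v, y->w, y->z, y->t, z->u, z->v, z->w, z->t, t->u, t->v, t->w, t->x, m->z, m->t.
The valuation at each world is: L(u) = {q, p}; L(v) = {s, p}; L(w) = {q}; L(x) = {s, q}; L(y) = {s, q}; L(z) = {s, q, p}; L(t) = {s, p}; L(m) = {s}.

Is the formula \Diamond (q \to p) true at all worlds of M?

Yes

Let φ = \Diamond (q \to p). Evaluate φ at each world:
  u (successors {u, v, y, z, t}): φ is true.
  v (successors {u, v, x, z, m}): φ is true.
  w (successors {v, w, x, z, t}): φ is true.
  x (successors {x, y, m}): φ is true.
  y (successors {v, w, z, t}): φ is true.
  z (successors {u, v, w, t}): φ is true.
  t (successors {u, v, w, x}): φ is true.
  m (successors {z, t}): φ is true.
For instance, at u:
  At u: \Diamond (q \to p) requires q \to p at some successor in {u, v, y, z, t}.
    q \to p holds at u, so \Diamond (q \to p) is true at u.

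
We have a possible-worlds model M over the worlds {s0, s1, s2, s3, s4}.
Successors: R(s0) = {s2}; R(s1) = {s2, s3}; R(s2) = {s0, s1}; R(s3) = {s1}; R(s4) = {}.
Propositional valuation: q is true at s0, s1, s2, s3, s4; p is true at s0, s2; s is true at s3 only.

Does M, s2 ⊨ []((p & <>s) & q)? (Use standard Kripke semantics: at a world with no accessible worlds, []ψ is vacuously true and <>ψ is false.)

No

At s2: []((p & <>s) & q) requires (p & <>s) & q at every successor {s0, s1}.
  (p & <>s) & q fails at s0, so []((p & <>s) & q) is false at s2.
    At s0: p & <>s is false, q is true, so (p & <>s) & q is false.
      At s0: p is true, <>s is false, so p & <>s is false.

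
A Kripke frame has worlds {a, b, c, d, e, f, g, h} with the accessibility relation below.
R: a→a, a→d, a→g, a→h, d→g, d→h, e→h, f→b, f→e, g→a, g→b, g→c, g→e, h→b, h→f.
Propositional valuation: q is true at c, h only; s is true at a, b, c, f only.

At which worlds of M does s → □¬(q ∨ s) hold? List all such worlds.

Recall that □ψ holds at a world iff ψ holds at every accessible world, and ◇ψ holds iff ψ holds at some accessible world.
Let φ = s → □¬(q ∨ s). Evaluate φ at each world:
  a (successors {a, d, g, h}): φ is false.
  b (successors ∅): φ is true.
  c (successors ∅): φ is true.
  d (successors {g, h}): φ is true.
  e (successors {h}): φ is true.
  f (successors {b, e}): φ is false.
  g (successors {a, b, c, e}): φ is true.
  h (successors {b, f}): φ is true.
For instance, at h:
  At h: s is false, □¬(q ∨ s) is false, so s → □¬(q ∨ s) is true.
    At h: □¬(q ∨ s) requires ¬(q ∨ s) at every successor {b, f}.
      ¬(q ∨ s) fails at b, so □¬(q ∨ s) is false at h.
Satisfying worlds: {b, c, d, e, g, h}

b, c, d, e, g, h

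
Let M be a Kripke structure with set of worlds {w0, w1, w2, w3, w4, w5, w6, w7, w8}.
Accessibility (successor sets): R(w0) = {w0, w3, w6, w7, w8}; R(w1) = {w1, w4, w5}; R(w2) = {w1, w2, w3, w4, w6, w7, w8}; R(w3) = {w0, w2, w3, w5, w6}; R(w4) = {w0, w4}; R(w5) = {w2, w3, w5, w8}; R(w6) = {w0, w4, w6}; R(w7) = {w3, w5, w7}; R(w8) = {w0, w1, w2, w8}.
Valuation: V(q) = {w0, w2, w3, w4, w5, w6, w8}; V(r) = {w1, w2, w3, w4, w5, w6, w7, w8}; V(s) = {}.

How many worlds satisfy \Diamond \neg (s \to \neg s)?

Let φ = \Diamond \neg (s \to \neg s). Evaluate φ at each world:
  w0 (successors {w0, w3, w6, w7, w8}): φ is false.
  w1 (successors {w1, w4, w5}): φ is false.
  w2 (successors {w1, w2, w3, w4, w6, w7, w8}): φ is false.
  w3 (successors {w0, w2, w3, w5, w6}): φ is false.
  w4 (successors {w0, w4}): φ is false.
  w5 (successors {w2, w3, w5, w8}): φ is false.
  w6 (successors {w0, w4, w6}): φ is false.
  w7 (successors {w3, w5, w7}): φ is false.
  w8 (successors {w0, w1, w2, w8}): φ is false.
For instance, at w3:
  At w3: \Diamond \neg (s \to \neg s) requires \neg (s \to \neg s) at some successor in {w0, w2, w3, w5, w6}.
    At w0: \neg (s \to \neg s) is false.
    At w2: \neg (s \to \neg s) is false.
    At w3: \neg (s \to \neg s) is false.
    At w5: \neg (s \to \neg s) is false.
    At w6: \neg (s \to \neg s) is false.
  So \Diamond \neg (s \to \neg s) is false at w3.
Satisfying worlds: none.

0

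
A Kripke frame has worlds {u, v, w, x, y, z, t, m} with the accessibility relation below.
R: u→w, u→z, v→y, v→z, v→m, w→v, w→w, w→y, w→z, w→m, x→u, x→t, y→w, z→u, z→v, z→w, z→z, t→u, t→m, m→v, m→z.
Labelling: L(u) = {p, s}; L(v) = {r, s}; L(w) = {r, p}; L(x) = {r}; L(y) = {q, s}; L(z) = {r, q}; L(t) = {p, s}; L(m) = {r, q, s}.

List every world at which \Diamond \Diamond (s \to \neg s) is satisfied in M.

Let φ = \Diamond \Diamond (s \to \neg s). Evaluate φ at each world:
  u (successors {w, z}): φ is true.
  v (successors {y, z, m}): φ is true.
  w (successors {v, w, y, z, m}): φ is true.
  x (successors {u, t}): φ is true.
  y (successors {w}): φ is true.
  z (successors {u, v, w, z}): φ is true.
  t (successors {u, m}): φ is true.
  m (successors {v, z}): φ is true.
For instance, at x:
  At x: \Diamond \Diamond (s \to \neg s) requires \Diamond (s \to \neg s) at some successor in {u, t}.
    \Diamond (s \to \neg s) holds at u, so \Diamond \Diamond (s \to \neg s) is true at x.
      At u: \Diamond (s \to \neg s) requires s \to \neg s at some successor in {w, z}.
        s \to \neg s holds at w, so \Diamond (s \to \neg s) is true at u.
Satisfying worlds: {u, v, w, x, y, z, t, m}

u, v, w, x, y, z, t, m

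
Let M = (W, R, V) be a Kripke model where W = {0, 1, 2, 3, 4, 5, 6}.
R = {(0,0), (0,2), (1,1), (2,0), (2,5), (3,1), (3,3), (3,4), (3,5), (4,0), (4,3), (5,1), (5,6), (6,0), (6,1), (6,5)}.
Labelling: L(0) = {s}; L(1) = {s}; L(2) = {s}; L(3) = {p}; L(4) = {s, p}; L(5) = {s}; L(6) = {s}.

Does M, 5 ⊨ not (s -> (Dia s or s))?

No

At 5: s -> (Dia s or s) is true, so not (s -> (Dia s or s)) is false.
  At 5: s is true, Dia s or s is true, so s -> (Dia s or s) is true.
    At 5: Dia s is true, s is true, so Dia s or s is true.
      At 5: Dia s requires s at some successor in {1, 6}.
        s holds at 1, so Dia s is true at 5.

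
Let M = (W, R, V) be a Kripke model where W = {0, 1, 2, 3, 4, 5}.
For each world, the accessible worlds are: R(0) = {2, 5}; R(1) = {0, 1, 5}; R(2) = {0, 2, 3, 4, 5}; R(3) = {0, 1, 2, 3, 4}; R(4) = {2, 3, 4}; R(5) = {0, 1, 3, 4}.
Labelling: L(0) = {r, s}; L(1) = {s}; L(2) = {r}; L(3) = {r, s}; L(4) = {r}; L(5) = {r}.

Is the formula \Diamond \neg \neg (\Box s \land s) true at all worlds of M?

Recall that \Box ψ holds at a world iff ψ holds at every accessible world, and \Diamond ψ holds iff ψ holds at some accessible world.
Let φ = \Diamond \neg \neg (\Box s \land s). Evaluate φ at each world:
  0 (successors {2, 5}): φ is false.
  1 (successors {0, 1, 5}): φ is false.
  2 (successors {0, 2, 3, 4, 5}): φ is false.
  3 (successors {0, 1, 2, 3, 4}): φ is false.
  4 (successors {2, 3, 4}): φ is false.
  5 (successors {0, 1, 3, 4}): φ is false.
Detail at 0 (counterexample):
  At 0: \Diamond \neg \neg (\Box s \land s) requires \neg \neg (\Box s \land s) at some successor in {2, 5}.
    At 2: \neg \neg (\Box s \land s) is false.
    At 5: \neg \neg (\Box s \land s) is false.
  So \Diamond \neg \neg (\Box s \land s) is false at 0.

No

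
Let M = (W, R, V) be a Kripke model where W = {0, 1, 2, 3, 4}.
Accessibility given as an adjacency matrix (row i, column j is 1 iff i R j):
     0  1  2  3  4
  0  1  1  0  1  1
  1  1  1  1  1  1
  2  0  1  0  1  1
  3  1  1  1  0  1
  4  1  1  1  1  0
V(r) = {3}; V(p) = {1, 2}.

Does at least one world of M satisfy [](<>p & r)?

Let φ = [](<>p & r). Evaluate φ at each world:
  0 (successors {0, 1, 3, 4}): φ is false.
  1 (successors {0, 1, 2, 3, 4}): φ is false.
  2 (successors {1, 3, 4}): φ is false.
  3 (successors {0, 1, 2, 4}): φ is false.
  4 (successors {0, 1, 2, 3}): φ is false.
For instance, at 2:
  At 2: [](<>p & r) requires <>p & r at every successor {1, 3, 4}.
    <>p & r fails at 1, so [](<>p & r) is false at 2.
      At 1: <>p is true, r is false, so <>p & r is false.

No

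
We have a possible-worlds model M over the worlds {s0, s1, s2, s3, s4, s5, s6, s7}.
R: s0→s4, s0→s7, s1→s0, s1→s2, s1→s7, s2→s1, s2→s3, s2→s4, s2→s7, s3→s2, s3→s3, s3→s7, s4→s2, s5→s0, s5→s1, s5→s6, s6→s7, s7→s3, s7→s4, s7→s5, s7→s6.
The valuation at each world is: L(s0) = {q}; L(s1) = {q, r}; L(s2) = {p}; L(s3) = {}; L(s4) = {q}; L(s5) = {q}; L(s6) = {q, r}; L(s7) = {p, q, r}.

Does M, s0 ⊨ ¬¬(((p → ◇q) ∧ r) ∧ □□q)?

At s0: ¬(((p → ◇q) ∧ r) ∧ □□q) is true, so ¬¬(((p → ◇q) ∧ r) ∧ □□q) is false.
  At s0: ((p → ◇q) ∧ r) ∧ □□q is false, so ¬(((p → ◇q) ∧ r) ∧ □□q) is true.
    At s0: (p → ◇q) ∧ r is false, □□q is false, so ((p → ◇q) ∧ r) ∧ □□q is false.
      At s0: p → ◇q is true, r is false, so (p → ◇q) ∧ r is false.
      At s0: □□q requires □q at every successor {s4, s7}.
        □q fails at s4, so □□q is false at s0.

No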